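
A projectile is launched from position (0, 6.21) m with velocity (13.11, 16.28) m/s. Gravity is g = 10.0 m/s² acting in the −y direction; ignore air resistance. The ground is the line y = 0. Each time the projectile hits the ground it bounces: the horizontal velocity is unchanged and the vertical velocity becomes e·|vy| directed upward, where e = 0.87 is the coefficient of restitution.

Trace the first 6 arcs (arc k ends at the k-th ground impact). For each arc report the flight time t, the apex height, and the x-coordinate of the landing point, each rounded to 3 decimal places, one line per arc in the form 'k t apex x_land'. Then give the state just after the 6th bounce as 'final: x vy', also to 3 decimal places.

Arc 1: start y=6.210, vy=16.280 → t=3.601, apex=19.462, x_land=47.208, impact vy=-19.729
  bounce: vy ← 0.87·19.729 = 17.164
Arc 2: start y=0.000, vy=17.164 → t=3.433, apex=14.731, x_land=92.213, impact vy=-17.164
  bounce: vy ← 0.87·17.164 = 14.933
Arc 3: start y=0.000, vy=14.933 → t=2.987, apex=11.150, x_land=131.367, impact vy=-14.933
  bounce: vy ← 0.87·14.933 = 12.992
Arc 4: start y=0.000, vy=12.992 → t=2.598, apex=8.439, x_land=165.431, impact vy=-12.992
  bounce: vy ← 0.87·12.992 = 11.303
Arc 5: start y=0.000, vy=11.303 → t=2.261, apex=6.388, x_land=195.067, impact vy=-11.303
  bounce: vy ← 0.87·11.303 = 9.833
Arc 6: start y=0.000, vy=9.833 → t=1.967, apex=4.835, x_land=220.850, impact vy=-9.833
  bounce: vy ← 0.87·9.833 = 8.555

1 3.601 19.462 47.208
2 3.433 14.731 92.213
3 2.987 11.150 131.367
4 2.598 8.439 165.431
5 2.261 6.388 195.067
6 1.967 4.835 220.850
final: 220.850 8.555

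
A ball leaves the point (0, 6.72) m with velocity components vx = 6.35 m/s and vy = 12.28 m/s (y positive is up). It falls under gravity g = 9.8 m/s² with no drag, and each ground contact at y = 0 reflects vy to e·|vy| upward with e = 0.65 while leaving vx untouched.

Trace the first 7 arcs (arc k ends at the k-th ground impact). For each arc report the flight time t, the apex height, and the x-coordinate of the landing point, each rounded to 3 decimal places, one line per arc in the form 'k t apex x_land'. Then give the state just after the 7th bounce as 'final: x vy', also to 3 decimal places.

1 2.968 14.414 18.848
2 2.230 6.090 33.006
3 1.449 2.573 42.209
4 0.942 1.087 48.191
5 0.612 0.459 52.079
6 0.398 0.194 54.606
7 0.259 0.082 56.249
final: 56.249 0.824

Arc 1: start y=6.720, vy=12.280 → t=2.968, apex=14.414, x_land=18.848, impact vy=-16.808
  bounce: vy ← 0.65·16.808 = 10.925
Arc 2: start y=0.000, vy=10.925 → t=2.230, apex=6.090, x_land=33.006, impact vy=-10.925
  bounce: vy ← 0.65·10.925 = 7.101
Arc 3: start y=0.000, vy=7.101 → t=1.449, apex=2.573, x_land=42.209, impact vy=-7.101
  bounce: vy ← 0.65·7.101 = 4.616
Arc 4: start y=0.000, vy=4.616 → t=0.942, apex=1.087, x_land=48.191, impact vy=-4.616
  bounce: vy ← 0.65·4.616 = 3.000
Arc 5: start y=0.000, vy=3.000 → t=0.612, apex=0.459, x_land=52.079, impact vy=-3.000
  bounce: vy ← 0.65·3.000 = 1.950
Arc 6: start y=0.000, vy=1.950 → t=0.398, apex=0.194, x_land=54.606, impact vy=-1.950
  bounce: vy ← 0.65·1.950 = 1.268
Arc 7: start y=0.000, vy=1.268 → t=0.259, apex=0.082, x_land=56.249, impact vy=-1.268
  bounce: vy ← 0.65·1.268 = 0.824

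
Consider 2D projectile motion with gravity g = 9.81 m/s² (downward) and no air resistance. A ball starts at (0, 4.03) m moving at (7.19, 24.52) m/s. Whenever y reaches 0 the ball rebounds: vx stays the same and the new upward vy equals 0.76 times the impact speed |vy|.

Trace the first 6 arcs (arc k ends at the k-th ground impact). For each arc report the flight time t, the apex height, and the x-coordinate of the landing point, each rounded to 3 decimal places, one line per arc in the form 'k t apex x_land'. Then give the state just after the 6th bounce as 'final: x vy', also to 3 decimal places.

1 5.158 34.674 37.088
2 4.041 20.028 66.145
3 3.071 11.568 88.229
4 2.334 6.682 105.012
5 1.774 3.859 117.767
6 1.348 2.229 127.461
final: 127.461 5.026

Arc 1: start y=4.030, vy=24.520 → t=5.158, apex=34.674, x_land=37.088, impact vy=-26.083
  bounce: vy ← 0.76·26.083 = 19.823
Arc 2: start y=0.000, vy=19.823 → t=4.041, apex=20.028, x_land=66.145, impact vy=-19.823
  bounce: vy ← 0.76·19.823 = 15.065
Arc 3: start y=0.000, vy=15.065 → t=3.071, apex=11.568, x_land=88.229, impact vy=-15.065
  bounce: vy ← 0.76·15.065 = 11.450
Arc 4: start y=0.000, vy=11.450 → t=2.334, apex=6.682, x_land=105.012, impact vy=-11.450
  bounce: vy ← 0.76·11.450 = 8.702
Arc 5: start y=0.000, vy=8.702 → t=1.774, apex=3.859, x_land=117.767, impact vy=-8.702
  bounce: vy ← 0.76·8.702 = 6.613
Arc 6: start y=0.000, vy=6.613 → t=1.348, apex=2.229, x_land=127.461, impact vy=-6.613
  bounce: vy ← 0.76·6.613 = 5.026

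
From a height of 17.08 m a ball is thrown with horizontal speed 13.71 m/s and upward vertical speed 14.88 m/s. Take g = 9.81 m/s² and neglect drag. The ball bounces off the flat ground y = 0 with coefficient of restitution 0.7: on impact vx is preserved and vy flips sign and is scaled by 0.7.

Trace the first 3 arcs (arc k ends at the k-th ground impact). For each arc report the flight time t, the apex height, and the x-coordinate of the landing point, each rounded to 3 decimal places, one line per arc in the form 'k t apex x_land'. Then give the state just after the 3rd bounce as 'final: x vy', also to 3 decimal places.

1 3.922 28.365 53.765
2 3.367 13.899 99.922
3 2.357 6.810 132.232
final: 132.232 8.092

Arc 1: start y=17.080, vy=14.880 → t=3.922, apex=28.365, x_land=53.765, impact vy=-23.591
  bounce: vy ← 0.7·23.591 = 16.514
Arc 2: start y=0.000, vy=16.514 → t=3.367, apex=13.899, x_land=99.922, impact vy=-16.514
  bounce: vy ← 0.7·16.514 = 11.559
Arc 3: start y=0.000, vy=11.559 → t=2.357, apex=6.810, x_land=132.232, impact vy=-11.559
  bounce: vy ← 0.7·11.559 = 8.092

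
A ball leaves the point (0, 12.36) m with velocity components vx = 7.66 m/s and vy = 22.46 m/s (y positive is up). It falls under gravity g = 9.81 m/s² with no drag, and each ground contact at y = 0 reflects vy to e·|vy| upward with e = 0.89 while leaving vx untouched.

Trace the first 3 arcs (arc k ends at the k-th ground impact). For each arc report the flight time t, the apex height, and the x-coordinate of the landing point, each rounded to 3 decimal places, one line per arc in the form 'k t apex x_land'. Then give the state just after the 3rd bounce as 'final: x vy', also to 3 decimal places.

Arc 1: start y=12.360, vy=22.460 → t=5.075, apex=38.071, x_land=38.878, impact vy=-27.330
  bounce: vy ← 0.89·27.330 = 24.324
Arc 2: start y=0.000, vy=24.324 → t=4.959, apex=30.156, x_land=76.864, impact vy=-24.324
  bounce: vy ← 0.89·24.324 = 21.648
Arc 3: start y=0.000, vy=21.648 → t=4.414, apex=23.887, x_land=110.672, impact vy=-21.648
  bounce: vy ← 0.89·21.648 = 19.267

1 5.075 38.071 38.878
2 4.959 30.156 76.864
3 4.414 23.887 110.672
final: 110.672 19.267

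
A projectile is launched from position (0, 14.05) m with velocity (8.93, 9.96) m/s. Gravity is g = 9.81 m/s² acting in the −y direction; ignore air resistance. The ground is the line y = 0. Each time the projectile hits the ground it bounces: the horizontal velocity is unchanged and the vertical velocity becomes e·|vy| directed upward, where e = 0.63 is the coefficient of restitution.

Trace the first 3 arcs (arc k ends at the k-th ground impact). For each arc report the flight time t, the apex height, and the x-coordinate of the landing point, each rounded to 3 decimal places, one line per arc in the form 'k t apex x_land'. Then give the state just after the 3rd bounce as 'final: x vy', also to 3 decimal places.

1 2.989 19.106 26.691
2 2.487 7.583 48.898
3 1.567 3.010 62.888
final: 62.888 4.841

Arc 1: start y=14.050, vy=9.960 → t=2.989, apex=19.106, x_land=26.691, impact vy=-19.361
  bounce: vy ← 0.63·19.361 = 12.198
Arc 2: start y=0.000, vy=12.198 → t=2.487, apex=7.583, x_land=48.898, impact vy=-12.198
  bounce: vy ← 0.63·12.198 = 7.685
Arc 3: start y=0.000, vy=7.685 → t=1.567, apex=3.010, x_land=62.888, impact vy=-7.685
  bounce: vy ← 0.63·7.685 = 4.841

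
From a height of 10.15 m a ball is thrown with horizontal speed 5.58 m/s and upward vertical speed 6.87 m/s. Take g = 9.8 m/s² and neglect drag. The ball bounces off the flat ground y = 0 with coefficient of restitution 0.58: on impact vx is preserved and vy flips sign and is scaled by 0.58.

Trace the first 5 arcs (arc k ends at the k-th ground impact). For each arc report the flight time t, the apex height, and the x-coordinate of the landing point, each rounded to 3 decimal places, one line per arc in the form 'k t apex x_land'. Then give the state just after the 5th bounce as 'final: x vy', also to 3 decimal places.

1 2.302 12.558 12.845
2 1.857 4.225 23.207
3 1.077 1.421 29.217
4 0.625 0.478 32.703
5 0.362 0.161 34.725
final: 34.725 1.030

Arc 1: start y=10.150, vy=6.870 → t=2.302, apex=12.558, x_land=12.845, impact vy=-15.689
  bounce: vy ← 0.58·15.689 = 9.099
Arc 2: start y=0.000, vy=9.099 → t=1.857, apex=4.225, x_land=23.207, impact vy=-9.099
  bounce: vy ← 0.58·9.099 = 5.278
Arc 3: start y=0.000, vy=5.278 → t=1.077, apex=1.421, x_land=29.217, impact vy=-5.278
  bounce: vy ← 0.58·5.278 = 3.061
Arc 4: start y=0.000, vy=3.061 → t=0.625, apex=0.478, x_land=32.703, impact vy=-3.061
  bounce: vy ← 0.58·3.061 = 1.775
Arc 5: start y=0.000, vy=1.775 → t=0.362, apex=0.161, x_land=34.725, impact vy=-1.775
  bounce: vy ← 0.58·1.775 = 1.030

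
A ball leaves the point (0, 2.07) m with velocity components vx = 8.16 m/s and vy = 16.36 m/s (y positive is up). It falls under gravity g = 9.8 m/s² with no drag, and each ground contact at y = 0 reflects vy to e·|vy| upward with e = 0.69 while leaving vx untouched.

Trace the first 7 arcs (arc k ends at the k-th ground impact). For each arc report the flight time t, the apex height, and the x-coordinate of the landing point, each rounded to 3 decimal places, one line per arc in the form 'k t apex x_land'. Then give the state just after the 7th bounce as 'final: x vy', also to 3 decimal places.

Arc 1: start y=2.070, vy=16.360 → t=3.461, apex=15.726, x_land=28.240, impact vy=-17.556
  bounce: vy ← 0.69·17.556 = 12.114
Arc 2: start y=0.000, vy=12.114 → t=2.472, apex=7.487, x_land=48.414, impact vy=-12.114
  bounce: vy ← 0.69·12.114 = 8.359
Arc 3: start y=0.000, vy=8.359 → t=1.706, apex=3.565, x_land=62.333, impact vy=-8.359
  bounce: vy ← 0.69·8.359 = 5.767
Arc 4: start y=0.000, vy=5.767 → t=1.177, apex=1.697, x_land=71.938, impact vy=-5.767
  bounce: vy ← 0.69·5.767 = 3.979
Arc 5: start y=0.000, vy=3.979 → t=0.812, apex=0.808, x_land=78.565, impact vy=-3.979
  bounce: vy ← 0.69·3.979 = 2.746
Arc 6: start y=0.000, vy=2.746 → t=0.560, apex=0.385, x_land=83.137, impact vy=-2.746
  bounce: vy ← 0.69·2.746 = 1.895
Arc 7: start y=0.000, vy=1.895 → t=0.387, apex=0.183, x_land=86.293, impact vy=-1.895
  bounce: vy ← 0.69·1.895 = 1.307

1 3.461 15.726 28.240
2 2.472 7.487 48.414
3 1.706 3.565 62.333
4 1.177 1.697 71.938
5 0.812 0.808 78.565
6 0.560 0.385 83.137
7 0.387 0.183 86.293
final: 86.293 1.307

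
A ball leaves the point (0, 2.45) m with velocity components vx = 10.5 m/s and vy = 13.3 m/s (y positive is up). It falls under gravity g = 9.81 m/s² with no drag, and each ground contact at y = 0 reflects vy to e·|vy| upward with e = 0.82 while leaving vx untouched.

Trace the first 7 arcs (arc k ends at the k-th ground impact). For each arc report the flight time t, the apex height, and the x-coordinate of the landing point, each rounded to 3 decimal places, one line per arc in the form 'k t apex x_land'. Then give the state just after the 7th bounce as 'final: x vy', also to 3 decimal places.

Arc 1: start y=2.450, vy=13.300 → t=2.885, apex=11.466, x_land=30.289, impact vy=-14.999
  bounce: vy ← 0.82·14.999 = 12.299
Arc 2: start y=0.000, vy=12.299 → t=2.507, apex=7.710, x_land=56.617, impact vy=-12.299
  bounce: vy ← 0.82·12.299 = 10.085
Arc 3: start y=0.000, vy=10.085 → t=2.056, apex=5.184, x_land=78.206, impact vy=-10.085
  bounce: vy ← 0.82·10.085 = 8.270
Arc 4: start y=0.000, vy=8.270 → t=1.686, apex=3.486, x_land=95.909, impact vy=-8.270
  bounce: vy ← 0.82·8.270 = 6.781
Arc 5: start y=0.000, vy=6.781 → t=1.383, apex=2.344, x_land=110.425, impact vy=-6.781
  bounce: vy ← 0.82·6.781 = 5.561
Arc 6: start y=0.000, vy=5.561 → t=1.134, apex=1.576, x_land=122.328, impact vy=-5.561
  bounce: vy ← 0.82·5.561 = 4.560
Arc 7: start y=0.000, vy=4.560 → t=0.930, apex=1.060, x_land=132.089, impact vy=-4.560
  bounce: vy ← 0.82·4.560 = 3.739

1 2.885 11.466 30.289
2 2.507 7.710 56.617
3 2.056 5.184 78.206
4 1.686 3.486 95.909
5 1.383 2.344 110.425
6 1.134 1.576 122.328
7 0.930 1.060 132.089
final: 132.089 3.739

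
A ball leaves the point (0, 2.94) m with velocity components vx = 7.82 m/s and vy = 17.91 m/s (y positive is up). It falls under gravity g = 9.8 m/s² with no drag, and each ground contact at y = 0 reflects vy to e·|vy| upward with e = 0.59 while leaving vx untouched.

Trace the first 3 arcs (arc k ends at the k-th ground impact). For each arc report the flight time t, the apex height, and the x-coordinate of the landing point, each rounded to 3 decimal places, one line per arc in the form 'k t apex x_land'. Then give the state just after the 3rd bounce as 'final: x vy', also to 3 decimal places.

Arc 1: start y=2.940, vy=17.910 → t=3.812, apex=19.306, x_land=29.814, impact vy=-19.452
  bounce: vy ← 0.59·19.452 = 11.477
Arc 2: start y=0.000, vy=11.477 → t=2.342, apex=6.720, x_land=48.130, impact vy=-11.477
  bounce: vy ← 0.59·11.477 = 6.771
Arc 3: start y=0.000, vy=6.771 → t=1.382, apex=2.339, x_land=58.936, impact vy=-6.771
  bounce: vy ← 0.59·6.771 = 3.995

1 3.812 19.306 29.814
2 2.342 6.720 48.130
3 1.382 2.339 58.936
final: 58.936 3.995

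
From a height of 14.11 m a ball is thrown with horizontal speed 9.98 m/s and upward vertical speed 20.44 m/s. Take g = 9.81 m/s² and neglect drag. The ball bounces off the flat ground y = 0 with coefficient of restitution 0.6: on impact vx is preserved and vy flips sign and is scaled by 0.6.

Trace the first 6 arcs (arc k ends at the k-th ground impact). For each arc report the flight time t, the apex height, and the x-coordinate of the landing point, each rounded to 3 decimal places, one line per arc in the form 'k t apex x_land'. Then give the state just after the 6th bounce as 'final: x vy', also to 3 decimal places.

1 4.770 35.404 47.607
2 3.224 12.746 79.782
3 1.934 4.588 99.087
4 1.161 1.652 110.670
5 0.696 0.595 117.620
6 0.418 0.214 121.790
final: 121.790 1.230

Arc 1: start y=14.110, vy=20.440 → t=4.770, apex=35.404, x_land=47.607, impact vy=-26.356
  bounce: vy ← 0.6·26.356 = 15.814
Arc 2: start y=0.000, vy=15.814 → t=3.224, apex=12.746, x_land=79.782, impact vy=-15.814
  bounce: vy ← 0.6·15.814 = 9.488
Arc 3: start y=0.000, vy=9.488 → t=1.934, apex=4.588, x_land=99.087, impact vy=-9.488
  bounce: vy ← 0.6·9.488 = 5.693
Arc 4: start y=0.000, vy=5.693 → t=1.161, apex=1.652, x_land=110.670, impact vy=-5.693
  bounce: vy ← 0.6·5.693 = 3.416
Arc 5: start y=0.000, vy=3.416 → t=0.696, apex=0.595, x_land=117.620, impact vy=-3.416
  bounce: vy ← 0.6·3.416 = 2.049
Arc 6: start y=0.000, vy=2.049 → t=0.418, apex=0.214, x_land=121.790, impact vy=-2.049
  bounce: vy ← 0.6·2.049 = 1.230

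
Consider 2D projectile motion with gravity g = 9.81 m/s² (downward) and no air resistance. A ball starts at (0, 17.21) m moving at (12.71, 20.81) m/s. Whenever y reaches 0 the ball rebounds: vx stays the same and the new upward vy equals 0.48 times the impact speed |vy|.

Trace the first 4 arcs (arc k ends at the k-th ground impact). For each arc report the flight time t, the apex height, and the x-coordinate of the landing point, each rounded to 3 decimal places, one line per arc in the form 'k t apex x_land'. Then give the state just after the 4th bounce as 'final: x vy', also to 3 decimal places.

1 4.951 39.282 62.930
2 2.717 9.051 97.460
3 1.304 2.085 114.035
4 0.626 0.480 121.990
final: 121.990 1.474

Arc 1: start y=17.210, vy=20.810 → t=4.951, apex=39.282, x_land=62.930, impact vy=-27.762
  bounce: vy ← 0.48·27.762 = 13.326
Arc 2: start y=0.000, vy=13.326 → t=2.717, apex=9.051, x_land=97.460, impact vy=-13.326
  bounce: vy ← 0.48·13.326 = 6.396
Arc 3: start y=0.000, vy=6.396 → t=1.304, apex=2.085, x_land=114.035, impact vy=-6.396
  bounce: vy ← 0.48·6.396 = 3.070
Arc 4: start y=0.000, vy=3.070 → t=0.626, apex=0.480, x_land=121.990, impact vy=-3.070
  bounce: vy ← 0.48·3.070 = 1.474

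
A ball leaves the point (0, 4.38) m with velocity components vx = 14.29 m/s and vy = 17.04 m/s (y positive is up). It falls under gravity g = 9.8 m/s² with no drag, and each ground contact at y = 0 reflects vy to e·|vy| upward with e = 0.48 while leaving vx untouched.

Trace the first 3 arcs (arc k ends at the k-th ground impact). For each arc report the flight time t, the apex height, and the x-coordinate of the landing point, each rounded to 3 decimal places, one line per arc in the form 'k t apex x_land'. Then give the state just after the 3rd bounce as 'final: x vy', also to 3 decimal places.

1 3.718 19.194 53.130
2 1.900 4.422 80.281
3 0.912 1.019 93.314
final: 93.314 2.145

Arc 1: start y=4.380, vy=17.040 → t=3.718, apex=19.194, x_land=53.130, impact vy=-19.396
  bounce: vy ← 0.48·19.396 = 9.310
Arc 2: start y=0.000, vy=9.310 → t=1.900, apex=4.422, x_land=80.281, impact vy=-9.310
  bounce: vy ← 0.48·9.310 = 4.469
Arc 3: start y=0.000, vy=4.469 → t=0.912, apex=1.019, x_land=93.314, impact vy=-4.469
  bounce: vy ← 0.48·4.469 = 2.145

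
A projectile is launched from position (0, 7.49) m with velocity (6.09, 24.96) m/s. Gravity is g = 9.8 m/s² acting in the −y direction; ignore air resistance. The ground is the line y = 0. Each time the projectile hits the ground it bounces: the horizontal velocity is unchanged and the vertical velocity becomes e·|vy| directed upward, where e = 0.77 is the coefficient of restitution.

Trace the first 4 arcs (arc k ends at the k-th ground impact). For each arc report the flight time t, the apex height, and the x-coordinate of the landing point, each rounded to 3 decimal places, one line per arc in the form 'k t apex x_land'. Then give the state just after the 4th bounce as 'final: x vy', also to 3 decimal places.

1 5.378 39.276 32.753
2 4.360 23.287 59.305
3 3.357 13.807 79.750
4 2.585 8.186 95.493
final: 95.493 9.753

Arc 1: start y=7.490, vy=24.960 → t=5.378, apex=39.276, x_land=32.753, impact vy=-27.745
  bounce: vy ← 0.77·27.745 = 21.364
Arc 2: start y=0.000, vy=21.364 → t=4.360, apex=23.287, x_land=59.305, impact vy=-21.364
  bounce: vy ← 0.77·21.364 = 16.450
Arc 3: start y=0.000, vy=16.450 → t=3.357, apex=13.807, x_land=79.750, impact vy=-16.450
  bounce: vy ← 0.77·16.450 = 12.667
Arc 4: start y=0.000, vy=12.667 → t=2.585, apex=8.186, x_land=95.493, impact vy=-12.667
  bounce: vy ← 0.77·12.667 = 9.753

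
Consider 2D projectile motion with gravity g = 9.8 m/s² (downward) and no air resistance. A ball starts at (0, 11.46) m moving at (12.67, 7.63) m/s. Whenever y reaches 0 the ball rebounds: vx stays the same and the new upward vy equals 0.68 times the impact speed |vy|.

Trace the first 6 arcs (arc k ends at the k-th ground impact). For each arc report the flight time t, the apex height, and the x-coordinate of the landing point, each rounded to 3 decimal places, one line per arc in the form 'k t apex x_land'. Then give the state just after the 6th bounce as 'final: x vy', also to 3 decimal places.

Arc 1: start y=11.460, vy=7.630 → t=2.495, apex=14.430, x_land=31.607, impact vy=-16.818
  bounce: vy ← 0.68·16.818 = 11.436
Arc 2: start y=0.000, vy=11.436 → t=2.334, apex=6.673, x_land=61.178, impact vy=-11.436
  bounce: vy ← 0.68·11.436 = 7.776
Arc 3: start y=0.000, vy=7.776 → t=1.587, apex=3.085, x_land=81.285, impact vy=-7.776
  bounce: vy ← 0.68·7.776 = 5.288
Arc 4: start y=0.000, vy=5.288 → t=1.079, apex=1.427, x_land=94.959, impact vy=-5.288
  bounce: vy ← 0.68·5.288 = 3.596
Arc 5: start y=0.000, vy=3.596 → t=0.734, apex=0.660, x_land=104.256, impact vy=-3.596
  bounce: vy ← 0.68·3.596 = 2.445
Arc 6: start y=0.000, vy=2.445 → t=0.499, apex=0.305, x_land=110.579, impact vy=-2.445
  bounce: vy ← 0.68·2.445 = 1.663

1 2.495 14.430 31.607
2 2.334 6.673 61.178
3 1.587 3.085 81.285
4 1.079 1.427 94.959
5 0.734 0.660 104.256
6 0.499 0.305 110.579
final: 110.579 1.663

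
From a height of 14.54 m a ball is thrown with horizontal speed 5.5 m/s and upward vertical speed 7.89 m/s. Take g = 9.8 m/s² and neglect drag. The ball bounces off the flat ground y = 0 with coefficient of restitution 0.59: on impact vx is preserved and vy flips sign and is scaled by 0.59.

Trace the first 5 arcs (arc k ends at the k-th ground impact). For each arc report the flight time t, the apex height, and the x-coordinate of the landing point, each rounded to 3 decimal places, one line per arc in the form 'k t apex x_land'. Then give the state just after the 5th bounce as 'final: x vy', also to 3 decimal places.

Arc 1: start y=14.540, vy=7.890 → t=2.707, apex=17.716, x_land=14.886, impact vy=-18.634
  bounce: vy ← 0.59·18.634 = 10.994
Arc 2: start y=0.000, vy=10.994 → t=2.244, apex=6.167, x_land=27.227, impact vy=-10.994
  bounce: vy ← 0.59·10.994 = 6.487
Arc 3: start y=0.000, vy=6.487 → t=1.324, apex=2.147, x_land=34.507, impact vy=-6.487
  bounce: vy ← 0.59·6.487 = 3.827
Arc 4: start y=0.000, vy=3.827 → t=0.781, apex=0.747, x_land=38.803, impact vy=-3.827
  bounce: vy ← 0.59·3.827 = 2.258
Arc 5: start y=0.000, vy=2.258 → t=0.461, apex=0.260, x_land=41.338, impact vy=-2.258
  bounce: vy ← 0.59·2.258 = 1.332

1 2.707 17.716 14.886
2 2.244 6.167 27.227
3 1.324 2.147 34.507
4 0.781 0.747 38.803
5 0.461 0.260 41.338
final: 41.338 1.332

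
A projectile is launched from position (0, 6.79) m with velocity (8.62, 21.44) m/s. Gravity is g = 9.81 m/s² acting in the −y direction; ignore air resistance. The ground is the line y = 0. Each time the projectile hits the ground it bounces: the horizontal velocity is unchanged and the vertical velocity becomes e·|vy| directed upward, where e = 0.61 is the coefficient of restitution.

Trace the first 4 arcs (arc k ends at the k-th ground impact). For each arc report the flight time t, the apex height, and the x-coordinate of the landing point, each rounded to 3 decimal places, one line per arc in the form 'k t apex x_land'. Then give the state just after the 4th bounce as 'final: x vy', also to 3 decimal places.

1 4.668 30.219 40.235
2 3.028 11.244 66.338
3 1.847 4.184 82.260
4 1.127 1.557 91.973
final: 91.973 3.371

Arc 1: start y=6.790, vy=21.440 → t=4.668, apex=30.219, x_land=40.235, impact vy=-24.349
  bounce: vy ← 0.61·24.349 = 14.853
Arc 2: start y=0.000, vy=14.853 → t=3.028, apex=11.244, x_land=66.338, impact vy=-14.853
  bounce: vy ← 0.61·14.853 = 9.060
Arc 3: start y=0.000, vy=9.060 → t=1.847, apex=4.184, x_land=82.260, impact vy=-9.060
  bounce: vy ← 0.61·9.060 = 5.527
Arc 4: start y=0.000, vy=5.527 → t=1.127, apex=1.557, x_land=91.973, impact vy=-5.527
  bounce: vy ← 0.61·5.527 = 3.371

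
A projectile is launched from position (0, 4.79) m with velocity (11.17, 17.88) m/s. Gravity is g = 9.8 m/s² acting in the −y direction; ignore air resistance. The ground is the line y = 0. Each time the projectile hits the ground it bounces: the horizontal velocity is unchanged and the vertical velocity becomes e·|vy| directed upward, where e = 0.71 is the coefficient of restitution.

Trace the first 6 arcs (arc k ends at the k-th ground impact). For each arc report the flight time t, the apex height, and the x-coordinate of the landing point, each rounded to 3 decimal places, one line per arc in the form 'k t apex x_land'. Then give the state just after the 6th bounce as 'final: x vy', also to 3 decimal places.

Arc 1: start y=4.790, vy=17.880 → t=3.900, apex=21.101, x_land=43.559, impact vy=-20.337
  bounce: vy ← 0.71·20.337 = 14.439
Arc 2: start y=0.000, vy=14.439 → t=2.947, apex=10.637, x_land=76.474, impact vy=-14.439
  bounce: vy ← 0.71·14.439 = 10.252
Arc 3: start y=0.000, vy=10.252 → t=2.092, apex=5.362, x_land=99.844, impact vy=-10.252
  bounce: vy ← 0.71·10.252 = 7.279
Arc 4: start y=0.000, vy=7.279 → t=1.485, apex=2.703, x_land=116.436, impact vy=-7.279
  bounce: vy ← 0.71·7.279 = 5.168
Arc 5: start y=0.000, vy=5.168 → t=1.055, apex=1.363, x_land=128.217, impact vy=-5.168
  bounce: vy ← 0.71·5.168 = 3.669
Arc 6: start y=0.000, vy=3.669 → t=0.749, apex=0.687, x_land=136.581, impact vy=-3.669
  bounce: vy ← 0.71·3.669 = 2.605

1 3.900 21.101 43.559
2 2.947 10.637 76.474
3 2.092 5.362 99.844
4 1.485 2.703 116.436
5 1.055 1.363 128.217
6 0.749 0.687 136.581
final: 136.581 2.605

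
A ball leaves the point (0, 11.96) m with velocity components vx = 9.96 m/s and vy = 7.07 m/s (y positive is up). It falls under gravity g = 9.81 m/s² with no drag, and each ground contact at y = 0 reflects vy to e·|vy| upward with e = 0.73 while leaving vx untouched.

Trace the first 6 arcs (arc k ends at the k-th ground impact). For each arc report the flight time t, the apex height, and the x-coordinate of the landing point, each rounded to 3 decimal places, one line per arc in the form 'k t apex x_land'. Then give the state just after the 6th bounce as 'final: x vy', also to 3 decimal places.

Arc 1: start y=11.960, vy=7.070 → t=2.440, apex=14.508, x_land=24.307, impact vy=-16.871
  bounce: vy ← 0.73·16.871 = 12.316
Arc 2: start y=0.000, vy=12.316 → t=2.511, apex=7.731, x_land=49.316, impact vy=-12.316
  bounce: vy ← 0.73·12.316 = 8.991
Arc 3: start y=0.000, vy=8.991 → t=1.833, apex=4.120, x_land=67.572, impact vy=-8.991
  bounce: vy ← 0.73·8.991 = 6.563
Arc 4: start y=0.000, vy=6.563 → t=1.338, apex=2.196, x_land=80.900, impact vy=-6.563
  bounce: vy ← 0.73·6.563 = 4.791
Arc 5: start y=0.000, vy=4.791 → t=0.977, apex=1.170, x_land=90.628, impact vy=-4.791
  bounce: vy ← 0.73·4.791 = 3.498
Arc 6: start y=0.000, vy=3.498 → t=0.713, apex=0.623, x_land=97.730, impact vy=-3.498
  bounce: vy ← 0.73·3.498 = 2.553

1 2.440 14.508 24.307
2 2.511 7.731 49.316
3 1.833 4.120 67.572
4 1.338 2.196 80.900
5 0.977 1.170 90.628
6 0.713 0.623 97.730
final: 97.730 2.553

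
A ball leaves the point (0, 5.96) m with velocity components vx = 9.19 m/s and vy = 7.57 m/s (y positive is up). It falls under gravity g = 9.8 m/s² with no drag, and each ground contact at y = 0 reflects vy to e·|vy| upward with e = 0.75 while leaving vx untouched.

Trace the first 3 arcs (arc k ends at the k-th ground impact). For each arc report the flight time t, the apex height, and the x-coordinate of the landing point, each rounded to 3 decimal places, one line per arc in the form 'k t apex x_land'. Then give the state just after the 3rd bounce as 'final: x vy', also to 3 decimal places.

Arc 1: start y=5.960, vy=7.570 → t=2.119, apex=8.884, x_land=19.473, impact vy=-13.195
  bounce: vy ← 0.75·13.195 = 9.897
Arc 2: start y=0.000, vy=9.897 → t=2.020, apex=4.997, x_land=38.034, impact vy=-9.897
  bounce: vy ← 0.75·9.897 = 7.422
Arc 3: start y=0.000, vy=7.422 → t=1.515, apex=2.811, x_land=51.955, impact vy=-7.422
  bounce: vy ← 0.75·7.422 = 5.567

1 2.119 8.884 19.473
2 2.020 4.997 38.034
3 1.515 2.811 51.955
final: 51.955 5.567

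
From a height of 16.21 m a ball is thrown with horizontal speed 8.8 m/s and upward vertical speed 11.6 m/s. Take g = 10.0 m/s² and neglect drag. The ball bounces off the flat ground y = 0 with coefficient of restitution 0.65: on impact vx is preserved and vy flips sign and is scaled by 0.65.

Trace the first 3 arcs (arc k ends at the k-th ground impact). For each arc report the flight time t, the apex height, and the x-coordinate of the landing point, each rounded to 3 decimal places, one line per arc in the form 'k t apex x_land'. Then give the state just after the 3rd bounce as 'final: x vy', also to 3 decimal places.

1 3.302 22.938 29.056
2 2.784 9.691 53.559
3 1.810 4.095 69.486
final: 69.486 5.882

Arc 1: start y=16.210, vy=11.600 → t=3.302, apex=22.938, x_land=29.056, impact vy=-21.419
  bounce: vy ← 0.65·21.419 = 13.922
Arc 2: start y=0.000, vy=13.922 → t=2.784, apex=9.691, x_land=53.559, impact vy=-13.922
  bounce: vy ← 0.65·13.922 = 9.049
Arc 3: start y=0.000, vy=9.049 → t=1.810, apex=4.095, x_land=69.486, impact vy=-9.049
  bounce: vy ← 0.65·9.049 = 5.882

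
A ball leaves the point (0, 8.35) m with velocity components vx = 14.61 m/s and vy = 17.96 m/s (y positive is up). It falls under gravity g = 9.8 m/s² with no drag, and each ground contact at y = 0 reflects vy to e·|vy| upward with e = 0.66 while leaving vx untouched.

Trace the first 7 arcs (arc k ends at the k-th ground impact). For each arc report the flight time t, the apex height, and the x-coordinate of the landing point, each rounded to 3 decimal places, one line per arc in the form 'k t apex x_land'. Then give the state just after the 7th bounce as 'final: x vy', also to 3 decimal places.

Arc 1: start y=8.350, vy=17.960 → t=4.083, apex=24.807, x_land=59.648, impact vy=-22.050
  bounce: vy ← 0.66·22.050 = 14.553
Arc 2: start y=0.000, vy=14.553 → t=2.970, apex=10.806, x_land=103.041, impact vy=-14.553
  bounce: vy ← 0.66·14.553 = 9.605
Arc 3: start y=0.000, vy=9.605 → t=1.960, apex=4.707, x_land=131.680, impact vy=-9.605
  bounce: vy ← 0.66·9.605 = 6.339
Arc 4: start y=0.000, vy=6.339 → t=1.294, apex=2.050, x_land=150.582, impact vy=-6.339
  bounce: vy ← 0.66·6.339 = 4.184
Arc 5: start y=0.000, vy=4.184 → t=0.854, apex=0.893, x_land=163.057, impact vy=-4.184
  bounce: vy ← 0.66·4.184 = 2.761
Arc 6: start y=0.000, vy=2.761 → t=0.564, apex=0.389, x_land=171.290, impact vy=-2.761
  bounce: vy ← 0.66·2.761 = 1.823
Arc 7: start y=0.000, vy=1.823 → t=0.372, apex=0.169, x_land=176.725, impact vy=-1.823
  bounce: vy ← 0.66·1.823 = 1.203

1 4.083 24.807 59.648
2 2.970 10.806 103.041
3 1.960 4.707 131.680
4 1.294 2.050 150.582
5 0.854 0.893 163.057
6 0.564 0.389 171.290
7 0.372 0.169 176.725
final: 176.725 1.203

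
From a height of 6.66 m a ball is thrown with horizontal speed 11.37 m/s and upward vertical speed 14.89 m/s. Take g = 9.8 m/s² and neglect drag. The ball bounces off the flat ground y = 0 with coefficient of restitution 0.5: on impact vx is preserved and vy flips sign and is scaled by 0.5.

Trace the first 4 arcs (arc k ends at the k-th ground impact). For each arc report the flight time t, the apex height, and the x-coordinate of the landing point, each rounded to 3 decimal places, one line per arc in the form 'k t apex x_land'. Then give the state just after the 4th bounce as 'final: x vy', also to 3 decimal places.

Arc 1: start y=6.660, vy=14.890 → t=3.435, apex=17.972, x_land=39.050, impact vy=-18.768
  bounce: vy ← 0.5·18.768 = 9.384
Arc 2: start y=0.000, vy=9.384 → t=1.915, apex=4.493, x_land=60.825, impact vy=-9.384
  bounce: vy ← 0.5·9.384 = 4.692
Arc 3: start y=0.000, vy=4.692 → t=0.958, apex=1.123, x_land=71.713, impact vy=-4.692
  bounce: vy ← 0.5·4.692 = 2.346
Arc 4: start y=0.000, vy=2.346 → t=0.479, apex=0.281, x_land=77.157, impact vy=-2.346
  bounce: vy ← 0.5·2.346 = 1.173

1 3.435 17.972 39.050
2 1.915 4.493 60.825
3 0.958 1.123 71.713
4 0.479 0.281 77.157
final: 77.157 1.173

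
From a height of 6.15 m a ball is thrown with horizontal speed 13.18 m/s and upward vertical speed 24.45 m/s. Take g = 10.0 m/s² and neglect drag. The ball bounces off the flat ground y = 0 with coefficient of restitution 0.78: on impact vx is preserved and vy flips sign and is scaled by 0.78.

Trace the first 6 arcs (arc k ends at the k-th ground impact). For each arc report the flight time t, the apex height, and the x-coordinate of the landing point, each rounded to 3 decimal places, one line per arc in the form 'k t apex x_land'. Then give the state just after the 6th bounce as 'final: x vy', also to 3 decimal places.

Arc 1: start y=6.150, vy=24.450 → t=5.130, apex=36.040, x_land=67.610, impact vy=-26.848
  bounce: vy ← 0.78·26.848 = 20.941
Arc 2: start y=0.000, vy=20.941 → t=4.188, apex=21.927, x_land=122.812, impact vy=-20.941
  bounce: vy ← 0.78·20.941 = 16.334
Arc 3: start y=0.000, vy=16.334 → t=3.267, apex=13.340, x_land=165.869, impact vy=-16.334
  bounce: vy ← 0.78·16.334 = 12.741
Arc 4: start y=0.000, vy=12.741 → t=2.548, apex=8.116, x_land=199.453, impact vy=-12.741
  bounce: vy ← 0.78·12.741 = 9.938
Arc 5: start y=0.000, vy=9.938 → t=1.988, apex=4.938, x_land=225.649, impact vy=-9.938
  bounce: vy ← 0.78·9.938 = 7.751
Arc 6: start y=0.000, vy=7.751 → t=1.550, apex=3.004, x_land=246.081, impact vy=-7.751
  bounce: vy ← 0.78·7.751 = 6.046

1 5.130 36.040 67.610
2 4.188 21.927 122.812
3 3.267 13.340 165.869
4 2.548 8.116 199.453
5 1.988 4.938 225.649
6 1.550 3.004 246.081
final: 246.081 6.046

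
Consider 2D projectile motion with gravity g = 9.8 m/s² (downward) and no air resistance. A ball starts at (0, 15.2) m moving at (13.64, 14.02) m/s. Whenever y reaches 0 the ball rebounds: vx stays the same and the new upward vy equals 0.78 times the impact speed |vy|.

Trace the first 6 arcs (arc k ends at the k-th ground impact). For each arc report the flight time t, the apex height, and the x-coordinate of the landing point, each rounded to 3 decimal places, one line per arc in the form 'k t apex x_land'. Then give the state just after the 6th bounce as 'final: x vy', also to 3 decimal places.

1 3.700 25.229 50.464
2 3.540 15.349 98.746
3 2.761 9.338 136.406
4 2.154 5.681 165.781
5 1.680 3.457 188.693
6 1.310 2.103 206.565
final: 206.565 5.008

Arc 1: start y=15.200, vy=14.020 → t=3.700, apex=25.229, x_land=50.464, impact vy=-22.237
  bounce: vy ← 0.78·22.237 = 17.345
Arc 2: start y=0.000, vy=17.345 → t=3.540, apex=15.349, x_land=98.746, impact vy=-17.345
  bounce: vy ← 0.78·17.345 = 13.529
Arc 3: start y=0.000, vy=13.529 → t=2.761, apex=9.338, x_land=136.406, impact vy=-13.529
  bounce: vy ← 0.78·13.529 = 10.553
Arc 4: start y=0.000, vy=10.553 → t=2.154, apex=5.681, x_land=165.781, impact vy=-10.553
  bounce: vy ← 0.78·10.553 = 8.231
Arc 5: start y=0.000, vy=8.231 → t=1.680, apex=3.457, x_land=188.693, impact vy=-8.231
  bounce: vy ← 0.78·8.231 = 6.420
Arc 6: start y=0.000, vy=6.420 → t=1.310, apex=2.103, x_land=206.565, impact vy=-6.420
  bounce: vy ← 0.78·6.420 = 5.008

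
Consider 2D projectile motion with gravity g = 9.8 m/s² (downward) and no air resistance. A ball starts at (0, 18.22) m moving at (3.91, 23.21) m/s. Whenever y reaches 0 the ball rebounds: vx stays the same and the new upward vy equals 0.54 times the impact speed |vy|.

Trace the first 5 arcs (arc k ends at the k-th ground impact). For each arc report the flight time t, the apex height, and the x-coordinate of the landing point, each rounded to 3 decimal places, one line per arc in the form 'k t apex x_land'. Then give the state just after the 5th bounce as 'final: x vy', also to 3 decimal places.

Arc 1: start y=18.220, vy=23.210 → t=5.422, apex=45.705, x_land=21.202, impact vy=-29.930
  bounce: vy ← 0.54·29.930 = 16.162
Arc 2: start y=0.000, vy=16.162 → t=3.298, apex=13.328, x_land=34.099, impact vy=-16.162
  bounce: vy ← 0.54·16.162 = 8.728
Arc 3: start y=0.000, vy=8.728 → t=1.781, apex=3.886, x_land=41.063, impact vy=-8.728
  bounce: vy ← 0.54·8.728 = 4.713
Arc 4: start y=0.000, vy=4.713 → t=0.962, apex=1.133, x_land=44.824, impact vy=-4.713
  bounce: vy ← 0.54·4.713 = 2.545
Arc 5: start y=0.000, vy=2.545 → t=0.519, apex=0.330, x_land=46.855, impact vy=-2.545
  bounce: vy ← 0.54·2.545 = 1.374

1 5.422 45.705 21.202
2 3.298 13.328 34.099
3 1.781 3.886 41.063
4 0.962 1.133 44.824
5 0.519 0.330 46.855
final: 46.855 1.374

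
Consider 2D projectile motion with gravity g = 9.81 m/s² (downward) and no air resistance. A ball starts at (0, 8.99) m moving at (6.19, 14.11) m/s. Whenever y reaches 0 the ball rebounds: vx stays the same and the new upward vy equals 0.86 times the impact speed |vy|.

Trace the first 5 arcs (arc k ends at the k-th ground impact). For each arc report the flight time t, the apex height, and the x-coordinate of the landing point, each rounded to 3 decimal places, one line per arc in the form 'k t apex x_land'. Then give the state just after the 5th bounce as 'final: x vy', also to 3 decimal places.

1 3.414 19.137 21.130
2 3.397 14.154 42.160
3 2.922 10.468 60.246
4 2.513 7.742 75.800
5 2.161 5.726 89.176
final: 89.176 9.116

Arc 1: start y=8.990, vy=14.110 → t=3.414, apex=19.137, x_land=21.130, impact vy=-19.377
  bounce: vy ← 0.86·19.377 = 16.664
Arc 2: start y=0.000, vy=16.664 → t=3.397, apex=14.154, x_land=42.160, impact vy=-16.664
  bounce: vy ← 0.86·16.664 = 14.331
Arc 3: start y=0.000, vy=14.331 → t=2.922, apex=10.468, x_land=60.246, impact vy=-14.331
  bounce: vy ← 0.86·14.331 = 12.325
Arc 4: start y=0.000, vy=12.325 → t=2.513, apex=7.742, x_land=75.800, impact vy=-12.325
  bounce: vy ← 0.86·12.325 = 10.599
Arc 5: start y=0.000, vy=10.599 → t=2.161, apex=5.726, x_land=89.176, impact vy=-10.599
  bounce: vy ← 0.86·10.599 = 9.116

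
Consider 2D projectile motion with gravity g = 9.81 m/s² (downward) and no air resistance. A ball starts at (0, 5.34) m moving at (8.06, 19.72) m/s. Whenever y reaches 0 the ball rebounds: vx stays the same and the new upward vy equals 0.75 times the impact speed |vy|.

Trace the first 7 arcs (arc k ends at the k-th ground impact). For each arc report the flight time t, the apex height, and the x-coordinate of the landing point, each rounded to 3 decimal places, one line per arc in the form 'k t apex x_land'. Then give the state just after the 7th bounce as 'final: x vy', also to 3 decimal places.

1 4.275 25.161 34.457
2 3.397 14.153 61.839
3 2.548 7.961 82.376
4 1.911 4.478 97.778
5 1.433 2.519 109.330
6 1.075 1.417 117.994
7 0.806 0.797 124.492
final: 124.492 2.966

Arc 1: start y=5.340, vy=19.720 → t=4.275, apex=25.161, x_land=34.457, impact vy=-22.218
  bounce: vy ← 0.75·22.218 = 16.664
Arc 2: start y=0.000, vy=16.664 → t=3.397, apex=14.153, x_land=61.839, impact vy=-16.664
  bounce: vy ← 0.75·16.664 = 12.498
Arc 3: start y=0.000, vy=12.498 → t=2.548, apex=7.961, x_land=82.376, impact vy=-12.498
  bounce: vy ← 0.75·12.498 = 9.373
Arc 4: start y=0.000, vy=9.373 → t=1.911, apex=4.478, x_land=97.778, impact vy=-9.373
  bounce: vy ← 0.75·9.373 = 7.030
Arc 5: start y=0.000, vy=7.030 → t=1.433, apex=2.519, x_land=109.330, impact vy=-7.030
  bounce: vy ← 0.75·7.030 = 5.272
Arc 6: start y=0.000, vy=5.272 → t=1.075, apex=1.417, x_land=117.994, impact vy=-5.272
  bounce: vy ← 0.75·5.272 = 3.954
Arc 7: start y=0.000, vy=3.954 → t=0.806, apex=0.797, x_land=124.492, impact vy=-3.954
  bounce: vy ← 0.75·3.954 = 2.966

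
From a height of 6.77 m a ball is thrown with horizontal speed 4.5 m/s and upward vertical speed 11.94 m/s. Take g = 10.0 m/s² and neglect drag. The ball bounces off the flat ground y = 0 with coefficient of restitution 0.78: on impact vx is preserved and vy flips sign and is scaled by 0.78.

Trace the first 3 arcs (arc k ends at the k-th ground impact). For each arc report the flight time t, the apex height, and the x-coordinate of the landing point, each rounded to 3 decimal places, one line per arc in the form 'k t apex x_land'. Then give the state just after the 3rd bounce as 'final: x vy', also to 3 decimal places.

Arc 1: start y=6.770, vy=11.940 → t=2.861, apex=13.898, x_land=12.876, impact vy=-16.672
  bounce: vy ← 0.78·16.672 = 13.004
Arc 2: start y=0.000, vy=13.004 → t=2.601, apex=8.456, x_land=24.579, impact vy=-13.004
  bounce: vy ← 0.78·13.004 = 10.143
Arc 3: start y=0.000, vy=10.143 → t=2.029, apex=5.144, x_land=33.708, impact vy=-10.143
  bounce: vy ← 0.78·10.143 = 7.912

1 2.861 13.898 12.876
2 2.601 8.456 24.579
3 2.029 5.144 33.708
final: 33.708 7.912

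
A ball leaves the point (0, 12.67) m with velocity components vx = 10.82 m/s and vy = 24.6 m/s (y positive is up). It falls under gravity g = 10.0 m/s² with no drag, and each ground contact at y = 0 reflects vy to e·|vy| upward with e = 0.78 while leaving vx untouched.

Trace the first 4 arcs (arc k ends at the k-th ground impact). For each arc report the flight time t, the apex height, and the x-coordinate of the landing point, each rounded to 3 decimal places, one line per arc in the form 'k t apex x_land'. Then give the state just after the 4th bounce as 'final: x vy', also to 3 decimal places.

Arc 1: start y=12.670, vy=24.600 → t=5.390, apex=42.928, x_land=58.321, impact vy=-29.301
  bounce: vy ← 0.78·29.301 = 22.855
Arc 2: start y=0.000, vy=22.855 → t=4.571, apex=26.117, x_land=107.779, impact vy=-22.855
  bounce: vy ← 0.78·22.855 = 17.827
Arc 3: start y=0.000, vy=17.827 → t=3.565, apex=15.890, x_land=146.356, impact vy=-17.827
  bounce: vy ← 0.78·17.827 = 13.905
Arc 4: start y=0.000, vy=13.905 → t=2.781, apex=9.667, x_land=176.447, impact vy=-13.905
  bounce: vy ← 0.78·13.905 = 10.846

1 5.390 42.928 58.321
2 4.571 26.117 107.779
3 3.565 15.890 146.356
4 2.781 9.667 176.447
final: 176.447 10.846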